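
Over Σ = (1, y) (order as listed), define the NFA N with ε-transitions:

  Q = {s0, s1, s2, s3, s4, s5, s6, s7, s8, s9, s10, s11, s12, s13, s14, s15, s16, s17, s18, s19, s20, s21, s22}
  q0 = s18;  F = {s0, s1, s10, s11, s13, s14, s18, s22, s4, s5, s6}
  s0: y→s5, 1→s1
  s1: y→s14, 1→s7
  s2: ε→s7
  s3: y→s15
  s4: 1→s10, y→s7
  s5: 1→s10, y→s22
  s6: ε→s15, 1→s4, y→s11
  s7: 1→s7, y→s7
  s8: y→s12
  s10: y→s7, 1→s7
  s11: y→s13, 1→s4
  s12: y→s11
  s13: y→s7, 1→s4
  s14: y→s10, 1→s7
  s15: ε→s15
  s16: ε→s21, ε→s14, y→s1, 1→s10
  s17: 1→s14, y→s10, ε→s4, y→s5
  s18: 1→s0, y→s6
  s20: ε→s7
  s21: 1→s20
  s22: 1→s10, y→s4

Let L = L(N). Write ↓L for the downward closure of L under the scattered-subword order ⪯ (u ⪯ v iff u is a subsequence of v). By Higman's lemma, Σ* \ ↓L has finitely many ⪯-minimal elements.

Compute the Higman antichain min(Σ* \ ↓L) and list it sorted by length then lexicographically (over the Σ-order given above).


|Q|=23, |F|=11, |δ|=40 (7 ε).
min D↑ (12 st, q0=0, F={7}): 0:1→1,y→2 1:1→3,y→4 2:1→5,y→6 3:1→7,y→8 4:1→9,y→10 5:1→9,y→7 6:1→5,y→11 7:1→7,y→7 8:1→7,y→9 9:1→7,y→7 10:1→9,y→5 11:1→5,y→7 (ε-aug+det+¬).
'111': run [13, 8, 4, 1] end={s7} ∉↓L; 3/3 single-dels accept.
'y1y': run [13, 10, 3, 1] end={s7} ∉↓L; 3/3 deletions ∈↓L.
'yyyy': N↓-sim [13, 10, 6, 4, 1] end={s7} — reject; 4/4 del acc.
'11yyy': run [13, 8, 4, 3, 2, 1] end={s7} ∉↓L; 5/5 del acc.
4 minimals (antichain).

Antichain: [111, y1y, yyyy, 11yyy].


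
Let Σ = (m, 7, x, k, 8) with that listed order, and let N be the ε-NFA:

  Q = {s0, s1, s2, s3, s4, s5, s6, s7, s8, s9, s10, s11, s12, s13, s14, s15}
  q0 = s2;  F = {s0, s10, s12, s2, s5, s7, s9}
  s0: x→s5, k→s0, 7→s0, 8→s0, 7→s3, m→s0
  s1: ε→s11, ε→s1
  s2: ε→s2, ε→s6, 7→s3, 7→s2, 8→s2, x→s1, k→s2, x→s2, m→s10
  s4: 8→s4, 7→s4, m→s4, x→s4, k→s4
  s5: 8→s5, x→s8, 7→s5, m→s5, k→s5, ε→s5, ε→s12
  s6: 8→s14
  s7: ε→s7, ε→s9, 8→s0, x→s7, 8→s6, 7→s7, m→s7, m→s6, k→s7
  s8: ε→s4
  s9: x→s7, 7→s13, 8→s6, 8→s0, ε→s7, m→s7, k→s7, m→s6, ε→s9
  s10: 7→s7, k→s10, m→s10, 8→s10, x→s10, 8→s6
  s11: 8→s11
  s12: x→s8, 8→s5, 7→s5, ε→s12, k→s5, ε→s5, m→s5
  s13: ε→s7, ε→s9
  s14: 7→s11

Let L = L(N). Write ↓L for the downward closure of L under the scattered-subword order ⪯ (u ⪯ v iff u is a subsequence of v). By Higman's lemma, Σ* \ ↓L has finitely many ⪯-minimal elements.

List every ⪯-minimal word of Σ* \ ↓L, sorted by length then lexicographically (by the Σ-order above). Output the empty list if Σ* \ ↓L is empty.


|Q|=16, |F|=7, |δ|=66 (15 ε).
min D↑ (6 st, q0=0, F={5}): 0:m→1,7→0,x→0,k→0,8→0 1:m→1,7→2,x→1,k→1,8→1 2:m→2,7→2,x→2,k→2,8→3 3:m→3,7→3,x→4,k→3,8→3 4:m→4,7→4,x→5,k→4,8→4 5:m→5,7→5,x→5,k→5,8→5 (ε-aug+det+¬).
'm78xx': |S_i|=[15, 13, 12, 9, 4, 2] end={s4,s8} — reject; 5/5 deletions ∈↓L.
1 words, ⪯-incomp.

A = [m78xx].


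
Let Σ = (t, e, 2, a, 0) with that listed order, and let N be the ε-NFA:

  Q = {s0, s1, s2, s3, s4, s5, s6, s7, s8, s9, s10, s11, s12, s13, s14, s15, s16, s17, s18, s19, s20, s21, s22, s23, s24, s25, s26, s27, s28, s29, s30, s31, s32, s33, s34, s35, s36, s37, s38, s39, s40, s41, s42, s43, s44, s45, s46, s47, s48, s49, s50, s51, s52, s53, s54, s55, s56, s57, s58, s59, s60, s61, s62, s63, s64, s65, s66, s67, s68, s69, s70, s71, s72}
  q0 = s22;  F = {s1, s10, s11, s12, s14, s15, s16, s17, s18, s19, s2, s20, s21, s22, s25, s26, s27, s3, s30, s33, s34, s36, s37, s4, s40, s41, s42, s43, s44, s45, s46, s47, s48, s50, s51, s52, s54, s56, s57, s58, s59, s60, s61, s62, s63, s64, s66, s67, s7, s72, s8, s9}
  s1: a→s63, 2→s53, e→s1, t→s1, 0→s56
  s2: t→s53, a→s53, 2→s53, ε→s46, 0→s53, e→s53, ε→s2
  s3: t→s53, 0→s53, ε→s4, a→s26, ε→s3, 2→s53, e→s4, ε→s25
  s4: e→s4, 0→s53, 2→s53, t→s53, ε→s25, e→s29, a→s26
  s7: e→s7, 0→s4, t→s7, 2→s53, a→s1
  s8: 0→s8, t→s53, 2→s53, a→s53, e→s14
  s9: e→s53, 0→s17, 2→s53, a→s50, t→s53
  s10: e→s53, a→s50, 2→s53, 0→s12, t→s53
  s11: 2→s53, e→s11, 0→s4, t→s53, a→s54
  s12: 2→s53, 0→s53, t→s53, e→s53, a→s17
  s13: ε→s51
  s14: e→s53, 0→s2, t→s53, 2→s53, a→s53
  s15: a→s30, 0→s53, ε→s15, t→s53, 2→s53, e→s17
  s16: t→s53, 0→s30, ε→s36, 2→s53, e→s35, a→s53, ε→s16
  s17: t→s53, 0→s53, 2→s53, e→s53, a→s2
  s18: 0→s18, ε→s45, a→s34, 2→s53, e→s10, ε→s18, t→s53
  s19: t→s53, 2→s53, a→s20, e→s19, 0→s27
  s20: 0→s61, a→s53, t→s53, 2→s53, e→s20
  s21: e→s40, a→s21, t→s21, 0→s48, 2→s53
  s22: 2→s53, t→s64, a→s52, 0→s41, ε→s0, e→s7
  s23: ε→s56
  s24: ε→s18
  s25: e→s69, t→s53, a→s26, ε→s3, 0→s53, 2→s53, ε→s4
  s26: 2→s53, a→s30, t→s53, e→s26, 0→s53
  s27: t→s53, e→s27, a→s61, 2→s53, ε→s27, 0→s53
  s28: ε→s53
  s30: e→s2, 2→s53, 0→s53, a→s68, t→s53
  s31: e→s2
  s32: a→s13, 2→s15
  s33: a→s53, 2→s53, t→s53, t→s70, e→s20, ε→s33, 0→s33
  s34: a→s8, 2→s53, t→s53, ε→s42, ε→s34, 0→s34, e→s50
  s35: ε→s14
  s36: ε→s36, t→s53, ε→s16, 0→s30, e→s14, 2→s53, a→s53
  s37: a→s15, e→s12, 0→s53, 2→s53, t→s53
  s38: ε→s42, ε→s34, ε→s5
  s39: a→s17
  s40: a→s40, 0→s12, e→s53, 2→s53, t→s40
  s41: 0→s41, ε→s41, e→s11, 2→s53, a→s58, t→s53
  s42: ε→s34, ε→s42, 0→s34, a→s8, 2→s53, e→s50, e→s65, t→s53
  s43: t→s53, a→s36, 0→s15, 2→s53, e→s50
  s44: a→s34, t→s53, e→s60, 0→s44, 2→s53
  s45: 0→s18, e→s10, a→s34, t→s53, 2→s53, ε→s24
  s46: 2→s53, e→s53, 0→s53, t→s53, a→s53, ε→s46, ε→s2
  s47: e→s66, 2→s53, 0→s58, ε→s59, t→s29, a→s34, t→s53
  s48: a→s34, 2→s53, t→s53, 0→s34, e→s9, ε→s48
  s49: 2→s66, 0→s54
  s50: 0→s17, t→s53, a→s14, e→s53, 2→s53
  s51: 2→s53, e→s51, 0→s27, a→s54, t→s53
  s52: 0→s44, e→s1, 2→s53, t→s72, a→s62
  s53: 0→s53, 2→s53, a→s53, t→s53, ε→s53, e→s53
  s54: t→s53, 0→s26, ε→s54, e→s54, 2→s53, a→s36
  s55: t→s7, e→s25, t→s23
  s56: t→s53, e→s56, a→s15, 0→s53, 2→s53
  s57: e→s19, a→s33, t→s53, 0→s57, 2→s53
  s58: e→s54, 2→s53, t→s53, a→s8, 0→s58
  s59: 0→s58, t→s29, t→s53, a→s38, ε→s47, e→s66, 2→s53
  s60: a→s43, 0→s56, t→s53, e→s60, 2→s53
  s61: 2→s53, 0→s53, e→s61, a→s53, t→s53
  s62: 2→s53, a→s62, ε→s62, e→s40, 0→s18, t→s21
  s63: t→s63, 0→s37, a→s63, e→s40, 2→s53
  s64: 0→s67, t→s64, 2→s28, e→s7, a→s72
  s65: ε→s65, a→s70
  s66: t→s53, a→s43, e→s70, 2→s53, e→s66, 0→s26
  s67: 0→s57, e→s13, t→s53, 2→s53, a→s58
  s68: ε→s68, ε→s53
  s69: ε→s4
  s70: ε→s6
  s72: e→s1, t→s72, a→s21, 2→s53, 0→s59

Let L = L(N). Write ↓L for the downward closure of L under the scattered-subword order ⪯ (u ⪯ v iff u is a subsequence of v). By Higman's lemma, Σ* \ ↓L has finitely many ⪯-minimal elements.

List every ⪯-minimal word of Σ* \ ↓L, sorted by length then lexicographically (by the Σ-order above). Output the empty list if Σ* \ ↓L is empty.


A = [2, 0t, e00, aaee, 0aaa, t00aa].

|Q|=73, |F|=52, |δ|=326 (45 ε).
min D↑ (46 st, q0=0, F={3}): 0:t→1,e→2,2→3,a→4,0→5 1:t→1,e→2,2→3,a→6,0→7 2:t→2,e→2,2→3,a→8,0→9 3:t→3,e→3,2→3,a→3,0→3 4:t→6,e→8,2→3,a→10,0→11 5:t→3,e→12,2→3,a→13,0→5 6:t→6,e→8,2→3,a→14,0→15 7:t→3,e→16,2→3,a→13,0→17 8:t→8,e→8,2→3,a→18,0→19 9:t→3,e→9,2→3,a→20,0→3 10:t→14,e→21,2→3,a→10,0→22 11:t→3,e→23,2→3,a→24,0→11 12:t→3,e→12,2→3,a→25,0→9 13:t→3,e→25,2→3,a→26,0→13 14:t→14,e→21,2→3,a→14,0→27 15:t→3,e→28,2→3,a→24,0→13 16:t→3,e→16,2→3,a→25,0→29 17:t→3,e→30,2→3,a→31,0→17 18:t→18,e→21,2→3,a→18,0→32 19:t→3,e→19,2→3,a→33,0→3 20:t→3,e→20,2→3,a→34,0→3 21:t→21,e→3,2→3,a→21,0→35 22:t→3,e→36,2→3,a→24,0→22 23:t→3,e→23,2→3,a→37,0→19 24:t→3,e→38,2→3,a→26,0→24 25:t→3,e→25,2→3,a→39,0→20 26:t→3,e→40,2→3,a→3,0→26 27:t→3,e→41,2→3,a→24,0→24 28:t→3,e→28,2→3,a→37,0→20 29:t→3,e→29,2→3,a→42,0→3 30:t→3,e→30,2→3,a→43,0→29 31:t→3,e→43,2→3,a→3,0→31 32:t→3,e→35,2→3,a→33,0→3 33:t→3,e→44,2→3,a→34,0→3 34:t→3,e→45,2→3,a→3,0→3 35:t→3,e→3,2→3,a→44,0→3 36:t→3,e→3,2→3,a→38,0→35 37:t→3,e→38,2→3,a→39,0→33 38:t→3,e→3,2→3,a→40,0→44 39:t→3,e→40,2→3,a→3,0→34 40:t→3,e→3,2→3,a→3,0→45 41:t→3,e→3,2→3,a→38,0→44 42:t→3,e→42,2→3,a→3,0→3 43:t→3,e→43,2→3,a→3,0→42 44:t→3,e→3,2→3,a→45,0→3 45:t→3,e→3,2→3,a→3,0→3 (ε-aug+det+¬).
'2': run [66, 2] end={s28,s53} — reject; 1/1 del acc.
'0t': run [66, 54, 4] end={s29,s53,s6,s70} rej; 2/2 del acc.
'e00': run [66, 41, 18, 1] end={s53} rej; 3/3 del acc.
'aaee': N↓-sim [66, 49, 33, 14, 1] end={s53} ∉↓L; 4/4 deletions ∈↓L.
'0aaa': N↓-sim [66, 54, 27, 12, 2] end={s53,s68} ∉↓L; 4/4 single-dels accept.
't00aa': |S_i|=[66, 54, 46, 27, 15, 2] end={s53,s68} rej; 5/5 single-dels accept.
6 minimals (antichain).


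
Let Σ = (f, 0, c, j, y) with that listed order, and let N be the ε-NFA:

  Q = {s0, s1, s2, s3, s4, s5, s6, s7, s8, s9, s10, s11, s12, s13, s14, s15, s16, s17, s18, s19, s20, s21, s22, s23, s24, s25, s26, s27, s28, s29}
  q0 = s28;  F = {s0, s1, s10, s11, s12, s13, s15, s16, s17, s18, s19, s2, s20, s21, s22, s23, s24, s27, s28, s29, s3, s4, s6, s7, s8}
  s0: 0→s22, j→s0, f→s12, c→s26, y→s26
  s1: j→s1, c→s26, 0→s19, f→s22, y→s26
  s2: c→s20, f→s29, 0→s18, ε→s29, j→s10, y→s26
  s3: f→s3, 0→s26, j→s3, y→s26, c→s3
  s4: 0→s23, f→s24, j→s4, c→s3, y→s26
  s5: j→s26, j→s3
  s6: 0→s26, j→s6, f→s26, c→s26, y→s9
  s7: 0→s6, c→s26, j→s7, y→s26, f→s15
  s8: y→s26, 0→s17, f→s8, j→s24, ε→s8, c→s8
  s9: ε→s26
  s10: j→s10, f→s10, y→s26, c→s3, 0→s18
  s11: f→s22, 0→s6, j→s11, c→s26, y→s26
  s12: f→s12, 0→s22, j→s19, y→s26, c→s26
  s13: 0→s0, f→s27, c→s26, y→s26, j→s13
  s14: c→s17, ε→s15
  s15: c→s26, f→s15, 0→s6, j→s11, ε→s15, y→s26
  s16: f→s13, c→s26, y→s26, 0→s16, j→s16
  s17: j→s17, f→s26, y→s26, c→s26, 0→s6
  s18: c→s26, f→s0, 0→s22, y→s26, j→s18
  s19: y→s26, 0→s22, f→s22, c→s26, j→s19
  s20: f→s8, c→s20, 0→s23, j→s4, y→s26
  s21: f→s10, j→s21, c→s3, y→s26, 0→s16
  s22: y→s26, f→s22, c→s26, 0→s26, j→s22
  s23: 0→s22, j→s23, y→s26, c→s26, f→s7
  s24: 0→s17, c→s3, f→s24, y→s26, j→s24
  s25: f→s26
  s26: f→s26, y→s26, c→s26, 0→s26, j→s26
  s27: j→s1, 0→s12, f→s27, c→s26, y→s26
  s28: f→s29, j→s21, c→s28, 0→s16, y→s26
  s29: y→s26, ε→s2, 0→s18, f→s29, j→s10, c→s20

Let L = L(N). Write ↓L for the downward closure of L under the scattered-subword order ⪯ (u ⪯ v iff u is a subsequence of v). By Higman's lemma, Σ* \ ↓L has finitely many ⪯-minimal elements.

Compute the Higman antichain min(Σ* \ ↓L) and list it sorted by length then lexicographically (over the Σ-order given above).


A = [y, 0c, jc0, f000, fcf0f, 0ffjf0].

|Q|=30, |F|=25, |δ|=140 (6 ε).
min D↑ (25 st, q0=0, F={4}): 0:f→1,0→2,c→0,j→3,y→4 1:f→1,0→5,c→6,j→7,y→4 2:f→8,0→2,c→4,j→2,y→4 3:f→7,0→2,c→9,j→3,y→4 4:f→4,0→4,c→4,j→4,y→4 5:f→10,0→11,c→4,j→5,y→4 6:f→12,0→13,c→6,j→14,y→4 7:f→7,0→5,c→9,j→7,y→4 8:f→15,0→10,c→4,j→8,y→4 9:f→9,0→4,c→9,j→9,y→4 10:f→16,0→11,c→4,j→10,y→4 11:f→11,0→4,c→4,j→11,y→4 12:f→12,0→17,c→12,j→18,y→4 13:f→19,0→11,c→4,j→13,y→4 14:f→18,0→13,c→9,j→14,y→4 15:f→15,0→16,c→4,j→20,y→4 16:f→16,0→11,c→4,j→21,y→4 17:f→4,0→22,c→4,j→17,y→4 18:f→18,0→17,c→9,j→18,y→4 19:f→23,0→22,c→4,j→19,y→4 20:f→11,0→21,c→4,j→20,y→4 21:f→11,0→11,c→4,j→21,y→4 22:f→4,0→4,c→4,j→22,y→4 23:f→23,0→22,c→4,j→24,y→4 24:f→11,0→22,c→4,j→24,y→4.
'y': N↓-sim [27, 2] end={s26,s9} rej; 1/1 single-dels accept.
'0c': N↓-sim [27, 17, 1] end={s26} rej; 2/2 deletions ∈↓L.
'jc0': N↓-sim [27, 22, 2, 1] end={s26} rej; 3/3 deletions ∈↓L.
'f000': |S_i|=[27, 24, 13, 4, 1] end={s26} ∉↓L; 4/4 del acc.
'fcf0f': |S_i|=[27, 24, 14, 11, 4, 1] end={s26} — reject; 5/5 deletions ∈↓L.
'0ffjf0': run [27, 17, 13, 10, 7, 2, 1] end={s26} ∉↓L; 6/6 deletions ∈↓L.
6 words, ⪯-incomp.


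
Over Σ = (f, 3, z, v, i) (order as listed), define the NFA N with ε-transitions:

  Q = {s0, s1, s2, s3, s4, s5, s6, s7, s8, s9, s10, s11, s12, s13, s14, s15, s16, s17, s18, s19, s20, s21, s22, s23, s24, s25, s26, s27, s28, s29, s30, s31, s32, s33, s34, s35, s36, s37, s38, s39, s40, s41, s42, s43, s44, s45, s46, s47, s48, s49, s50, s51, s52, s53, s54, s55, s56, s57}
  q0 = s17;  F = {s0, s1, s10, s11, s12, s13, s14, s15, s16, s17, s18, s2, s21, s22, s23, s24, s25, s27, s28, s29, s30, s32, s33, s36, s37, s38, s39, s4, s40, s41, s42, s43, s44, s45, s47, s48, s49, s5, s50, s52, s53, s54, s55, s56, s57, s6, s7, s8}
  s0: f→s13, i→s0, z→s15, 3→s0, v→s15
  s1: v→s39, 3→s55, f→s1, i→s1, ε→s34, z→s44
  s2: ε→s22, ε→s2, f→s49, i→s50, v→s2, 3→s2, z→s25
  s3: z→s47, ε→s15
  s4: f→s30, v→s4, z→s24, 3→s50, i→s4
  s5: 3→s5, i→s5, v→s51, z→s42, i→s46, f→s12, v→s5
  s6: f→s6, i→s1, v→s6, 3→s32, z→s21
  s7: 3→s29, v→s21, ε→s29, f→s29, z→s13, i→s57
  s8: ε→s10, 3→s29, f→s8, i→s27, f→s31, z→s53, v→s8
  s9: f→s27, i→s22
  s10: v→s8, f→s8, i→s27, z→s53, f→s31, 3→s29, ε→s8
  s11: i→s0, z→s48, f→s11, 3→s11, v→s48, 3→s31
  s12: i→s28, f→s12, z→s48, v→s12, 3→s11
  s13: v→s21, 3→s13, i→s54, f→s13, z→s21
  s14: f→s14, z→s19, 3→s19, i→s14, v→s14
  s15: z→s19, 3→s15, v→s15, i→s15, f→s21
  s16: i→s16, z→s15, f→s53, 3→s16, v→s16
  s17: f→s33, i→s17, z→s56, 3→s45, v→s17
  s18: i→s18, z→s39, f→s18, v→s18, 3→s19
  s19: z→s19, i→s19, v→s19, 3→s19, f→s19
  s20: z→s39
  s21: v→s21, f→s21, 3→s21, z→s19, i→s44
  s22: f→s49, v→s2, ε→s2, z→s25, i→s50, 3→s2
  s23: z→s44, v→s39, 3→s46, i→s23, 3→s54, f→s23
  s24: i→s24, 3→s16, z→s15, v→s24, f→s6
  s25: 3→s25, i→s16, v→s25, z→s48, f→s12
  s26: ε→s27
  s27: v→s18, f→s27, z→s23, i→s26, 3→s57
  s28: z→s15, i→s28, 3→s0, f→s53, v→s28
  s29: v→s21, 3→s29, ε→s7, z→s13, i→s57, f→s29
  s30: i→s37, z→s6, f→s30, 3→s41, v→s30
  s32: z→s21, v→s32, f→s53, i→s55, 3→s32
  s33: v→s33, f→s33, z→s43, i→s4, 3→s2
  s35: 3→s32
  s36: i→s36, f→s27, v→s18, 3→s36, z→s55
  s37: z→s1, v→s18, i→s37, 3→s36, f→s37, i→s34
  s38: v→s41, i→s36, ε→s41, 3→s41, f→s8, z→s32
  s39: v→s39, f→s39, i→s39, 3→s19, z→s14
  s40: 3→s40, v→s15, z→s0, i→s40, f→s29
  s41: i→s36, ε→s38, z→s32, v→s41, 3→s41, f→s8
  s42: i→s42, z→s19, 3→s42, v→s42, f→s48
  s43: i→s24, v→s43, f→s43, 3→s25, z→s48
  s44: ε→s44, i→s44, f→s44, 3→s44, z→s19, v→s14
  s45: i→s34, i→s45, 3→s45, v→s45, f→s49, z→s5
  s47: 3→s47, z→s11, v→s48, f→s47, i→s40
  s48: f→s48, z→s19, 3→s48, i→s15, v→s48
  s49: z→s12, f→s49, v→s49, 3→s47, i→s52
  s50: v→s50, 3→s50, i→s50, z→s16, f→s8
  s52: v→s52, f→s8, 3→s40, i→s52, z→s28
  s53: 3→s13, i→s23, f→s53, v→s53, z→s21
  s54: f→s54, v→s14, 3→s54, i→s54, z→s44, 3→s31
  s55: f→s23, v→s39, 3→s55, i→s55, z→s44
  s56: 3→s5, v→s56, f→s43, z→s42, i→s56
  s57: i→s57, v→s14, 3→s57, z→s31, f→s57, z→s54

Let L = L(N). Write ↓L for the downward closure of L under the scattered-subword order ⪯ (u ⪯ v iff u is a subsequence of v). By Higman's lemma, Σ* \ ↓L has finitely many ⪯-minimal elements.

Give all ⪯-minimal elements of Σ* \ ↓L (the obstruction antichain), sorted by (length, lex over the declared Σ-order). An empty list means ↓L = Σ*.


|Q|=58, |F|=48, |δ|=273 (13 ε).
min D↑ (45 st, q0=0, F={18}): 0:f→1,3→2,z→3,v→0,i→0 1:f→1,3→4,z→5,v→1,i→6 2:f→7,3→2,z→8,v→2,i→2 3:f→5,3→8,z→9,v→3,i→3 4:f→7,3→4,z→10,v→4,i→11 5:f→5,3→10,z→12,v→5,i→13 6:f→14,3→11,z→13,v→6,i→6 7:f→7,3→15,z→16,v→7,i→17 8:f→16,3→8,z→9,v→8,i→8 9:f→12,3→9,z→18,v→9,i→9 10:f→16,3→10,z→12,v→10,i→19 11:f→20,3→11,z→19,v→11,i→11 12:f→12,3→12,z→18,v→12,i→21 13:f→22,3→19,z→21,v→13,i→13 14:f→14,3→23,z→22,v→14,i→24 15:f→15,3→15,z→25,v→12,i→26 16:f→16,3→25,z→12,v→16,i→27 17:f→20,3→26,z→27,v→17,i→17 18:f→18,3→18,z→18,v→18,i→18 19:f→28,3→19,z→21,v→19,i→19 20:f→20,3→29,z→28,v→20,i→30 21:f→31,3→21,z→18,v→21,i→21 22:f→22,3→32,z→31,v→22,i→33 23:f→20,3→23,z→32,v→23,i→34 24:f→24,3→34,z→33,v→35,i→24 25:f→25,3→25,z→12,v→12,i→36 26:f→29,3→26,z→36,v→21,i→26 27:f→28,3→36,z→21,v→27,i→27 28:f→28,3→37,z→31,v→28,i→38 29:f→29,3→29,z→37,v→31,i→39 30:f→30,3→39,z→38,v→35,i→30 31:f→31,3→31,z→18,v→31,i→40 32:f→28,3→32,z→31,v→32,i→41 33:f→33,3→41,z→40,v→42,i→33 34:f→30,3→34,z→41,v→35,i→34 35:f→35,3→18,z→42,v→35,i→35 36:f→37,3→36,z→21,v→21,i→36 37:f→37,3→37,z→31,v→31,i→43 38:f→38,3→43,z→40,v→42,i→38 39:f→39,3→39,z→43,v→44,i→39 40:f→40,3→40,z→18,v→44,i→40 41:f→38,3→41,z→40,v→42,i→41 42:f→42,3→18,z→44,v→42,i→42 43:f→43,3→43,z→40,v→44,i→43 44:f→44,3→18,z→18,v→44,i→44.
'zzz': run [54, 30, 7, 1] end={s19} — reject; 3/3 deletions ∈↓L.
'3f3vz': N↓-sim [54, 44, 29, 17, 6, 1] end={s19} — reject; 5/5 single-dels accept.
'fifiv3': run [54, 48, 38, 29, 17, 4, 1] end={s19} — reject; 6/6 deletions ∈↓L.
3 minimals (antichain).

A = [zzz, 3f3vz, fifiv3].


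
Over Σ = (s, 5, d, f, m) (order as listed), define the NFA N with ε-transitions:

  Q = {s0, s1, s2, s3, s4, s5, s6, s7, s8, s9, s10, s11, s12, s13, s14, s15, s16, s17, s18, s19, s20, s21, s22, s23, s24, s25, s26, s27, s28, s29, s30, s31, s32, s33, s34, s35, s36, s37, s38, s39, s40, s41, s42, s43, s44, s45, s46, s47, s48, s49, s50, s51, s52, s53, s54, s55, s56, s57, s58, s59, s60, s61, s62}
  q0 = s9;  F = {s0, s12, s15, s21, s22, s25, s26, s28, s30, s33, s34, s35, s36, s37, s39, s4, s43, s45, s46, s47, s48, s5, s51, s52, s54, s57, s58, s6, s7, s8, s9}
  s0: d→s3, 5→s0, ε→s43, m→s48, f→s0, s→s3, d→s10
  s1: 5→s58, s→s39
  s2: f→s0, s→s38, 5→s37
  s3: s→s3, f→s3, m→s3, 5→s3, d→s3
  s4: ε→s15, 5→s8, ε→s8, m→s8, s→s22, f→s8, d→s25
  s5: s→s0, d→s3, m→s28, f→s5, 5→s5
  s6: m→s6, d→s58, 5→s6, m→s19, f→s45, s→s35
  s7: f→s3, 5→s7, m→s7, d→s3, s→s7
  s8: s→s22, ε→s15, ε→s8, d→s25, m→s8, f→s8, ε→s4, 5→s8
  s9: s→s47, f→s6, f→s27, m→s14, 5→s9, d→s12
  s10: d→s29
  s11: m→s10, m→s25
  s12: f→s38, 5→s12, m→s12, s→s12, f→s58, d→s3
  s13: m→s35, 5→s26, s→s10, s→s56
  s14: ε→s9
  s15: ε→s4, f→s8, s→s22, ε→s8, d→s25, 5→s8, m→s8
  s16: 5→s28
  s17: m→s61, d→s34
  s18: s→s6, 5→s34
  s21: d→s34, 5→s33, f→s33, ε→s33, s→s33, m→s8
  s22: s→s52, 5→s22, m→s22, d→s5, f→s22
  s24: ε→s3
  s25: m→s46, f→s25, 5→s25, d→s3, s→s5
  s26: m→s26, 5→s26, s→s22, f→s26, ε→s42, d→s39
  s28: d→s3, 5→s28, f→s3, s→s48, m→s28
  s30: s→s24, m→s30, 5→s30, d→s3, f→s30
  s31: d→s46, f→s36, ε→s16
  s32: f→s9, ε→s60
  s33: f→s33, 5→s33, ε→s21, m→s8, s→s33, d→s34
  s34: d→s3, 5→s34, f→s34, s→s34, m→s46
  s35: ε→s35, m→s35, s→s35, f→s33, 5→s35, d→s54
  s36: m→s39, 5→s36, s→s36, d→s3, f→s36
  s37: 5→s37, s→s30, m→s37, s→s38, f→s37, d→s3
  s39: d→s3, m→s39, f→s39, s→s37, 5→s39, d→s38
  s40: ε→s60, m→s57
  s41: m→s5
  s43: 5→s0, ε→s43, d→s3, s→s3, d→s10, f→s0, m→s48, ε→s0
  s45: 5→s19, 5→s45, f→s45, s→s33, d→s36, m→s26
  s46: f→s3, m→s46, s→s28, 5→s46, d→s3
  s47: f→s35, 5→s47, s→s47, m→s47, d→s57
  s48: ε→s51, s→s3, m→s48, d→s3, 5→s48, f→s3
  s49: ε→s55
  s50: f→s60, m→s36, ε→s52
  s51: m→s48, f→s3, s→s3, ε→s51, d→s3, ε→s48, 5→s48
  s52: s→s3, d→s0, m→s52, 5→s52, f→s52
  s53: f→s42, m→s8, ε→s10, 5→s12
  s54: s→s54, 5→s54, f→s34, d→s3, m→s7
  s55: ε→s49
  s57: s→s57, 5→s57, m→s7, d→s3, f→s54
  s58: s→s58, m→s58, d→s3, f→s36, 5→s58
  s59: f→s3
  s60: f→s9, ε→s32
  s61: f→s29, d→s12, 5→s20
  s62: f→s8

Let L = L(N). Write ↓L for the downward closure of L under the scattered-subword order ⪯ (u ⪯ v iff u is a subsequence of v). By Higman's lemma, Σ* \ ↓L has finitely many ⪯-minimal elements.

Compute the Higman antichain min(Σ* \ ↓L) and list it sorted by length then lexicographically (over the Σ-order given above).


|Q|=63, |F|=31, |δ|=228 (27 ε).
min D↑ (27 st, q0=0, F={6}): 0:s→1,5→0,d→2,f→3,m→0 1:s→1,5→1,d→4,f→5,m→1 2:s→2,5→2,d→6,f→7,m→2 3:s→5,5→3,d→7,f→8,m→3 4:s→4,5→4,d→6,f→9,m→10 5:s→5,5→5,d→9,f→11,m→5 6:s→6,5→6,d→6,f→6,m→6 7:s→7,5→7,d→6,f→12,m→7 8:s→11,5→8,d→12,f→8,m→13 9:s→9,5→9,d→6,f→14,m→10 10:s→10,5→10,d→6,f→6,m→10 11:s→11,5→11,d→14,f→11,m→15 12:s→12,5→12,d→6,f→12,m→16 13:s→17,5→13,d→16,f→13,m→13 14:s→14,5→14,d→6,f→14,m→18 15:s→17,5→15,d→19,f→15,m→15 16:s→20,5→16,d→6,f→16,m→16 17:s→21,5→17,d→22,f→17,m→17 18:s→23,5→18,d→6,f→6,m→18 19:s→22,5→19,d→6,f→19,m→18 20:s→24,5→20,d→6,f→20,m→20 21:s→6,5→21,d→25,f→21,m→21 22:s→25,5→22,d→6,f→22,m→23 23:s→26,5→23,d→6,f→6,m→23 24:s→6,5→24,d→6,f→24,m→24 25:s→6,5→25,d→6,f→25,m→26 26:s→6,5→26,d→6,f→6,m→26 (ε-aug+det+¬).
'dd': run [40, 23, 4] end={s10,s29,s3,s38} ∉↓L; 2/2 del acc.
'sdmf': |S_i|=[40, 32, 16, 6, 1] end={s3} ∉↓L; 4/4 deletions ∈↓L.
'ffmsss': |S_i|=[40, 35, 29, 23, 15, 11, 2] end={s24,s3} ∉↓L; 6/6 single-dels accept.
3 obstructions.

A = [dd, sdmf, ffmsss].


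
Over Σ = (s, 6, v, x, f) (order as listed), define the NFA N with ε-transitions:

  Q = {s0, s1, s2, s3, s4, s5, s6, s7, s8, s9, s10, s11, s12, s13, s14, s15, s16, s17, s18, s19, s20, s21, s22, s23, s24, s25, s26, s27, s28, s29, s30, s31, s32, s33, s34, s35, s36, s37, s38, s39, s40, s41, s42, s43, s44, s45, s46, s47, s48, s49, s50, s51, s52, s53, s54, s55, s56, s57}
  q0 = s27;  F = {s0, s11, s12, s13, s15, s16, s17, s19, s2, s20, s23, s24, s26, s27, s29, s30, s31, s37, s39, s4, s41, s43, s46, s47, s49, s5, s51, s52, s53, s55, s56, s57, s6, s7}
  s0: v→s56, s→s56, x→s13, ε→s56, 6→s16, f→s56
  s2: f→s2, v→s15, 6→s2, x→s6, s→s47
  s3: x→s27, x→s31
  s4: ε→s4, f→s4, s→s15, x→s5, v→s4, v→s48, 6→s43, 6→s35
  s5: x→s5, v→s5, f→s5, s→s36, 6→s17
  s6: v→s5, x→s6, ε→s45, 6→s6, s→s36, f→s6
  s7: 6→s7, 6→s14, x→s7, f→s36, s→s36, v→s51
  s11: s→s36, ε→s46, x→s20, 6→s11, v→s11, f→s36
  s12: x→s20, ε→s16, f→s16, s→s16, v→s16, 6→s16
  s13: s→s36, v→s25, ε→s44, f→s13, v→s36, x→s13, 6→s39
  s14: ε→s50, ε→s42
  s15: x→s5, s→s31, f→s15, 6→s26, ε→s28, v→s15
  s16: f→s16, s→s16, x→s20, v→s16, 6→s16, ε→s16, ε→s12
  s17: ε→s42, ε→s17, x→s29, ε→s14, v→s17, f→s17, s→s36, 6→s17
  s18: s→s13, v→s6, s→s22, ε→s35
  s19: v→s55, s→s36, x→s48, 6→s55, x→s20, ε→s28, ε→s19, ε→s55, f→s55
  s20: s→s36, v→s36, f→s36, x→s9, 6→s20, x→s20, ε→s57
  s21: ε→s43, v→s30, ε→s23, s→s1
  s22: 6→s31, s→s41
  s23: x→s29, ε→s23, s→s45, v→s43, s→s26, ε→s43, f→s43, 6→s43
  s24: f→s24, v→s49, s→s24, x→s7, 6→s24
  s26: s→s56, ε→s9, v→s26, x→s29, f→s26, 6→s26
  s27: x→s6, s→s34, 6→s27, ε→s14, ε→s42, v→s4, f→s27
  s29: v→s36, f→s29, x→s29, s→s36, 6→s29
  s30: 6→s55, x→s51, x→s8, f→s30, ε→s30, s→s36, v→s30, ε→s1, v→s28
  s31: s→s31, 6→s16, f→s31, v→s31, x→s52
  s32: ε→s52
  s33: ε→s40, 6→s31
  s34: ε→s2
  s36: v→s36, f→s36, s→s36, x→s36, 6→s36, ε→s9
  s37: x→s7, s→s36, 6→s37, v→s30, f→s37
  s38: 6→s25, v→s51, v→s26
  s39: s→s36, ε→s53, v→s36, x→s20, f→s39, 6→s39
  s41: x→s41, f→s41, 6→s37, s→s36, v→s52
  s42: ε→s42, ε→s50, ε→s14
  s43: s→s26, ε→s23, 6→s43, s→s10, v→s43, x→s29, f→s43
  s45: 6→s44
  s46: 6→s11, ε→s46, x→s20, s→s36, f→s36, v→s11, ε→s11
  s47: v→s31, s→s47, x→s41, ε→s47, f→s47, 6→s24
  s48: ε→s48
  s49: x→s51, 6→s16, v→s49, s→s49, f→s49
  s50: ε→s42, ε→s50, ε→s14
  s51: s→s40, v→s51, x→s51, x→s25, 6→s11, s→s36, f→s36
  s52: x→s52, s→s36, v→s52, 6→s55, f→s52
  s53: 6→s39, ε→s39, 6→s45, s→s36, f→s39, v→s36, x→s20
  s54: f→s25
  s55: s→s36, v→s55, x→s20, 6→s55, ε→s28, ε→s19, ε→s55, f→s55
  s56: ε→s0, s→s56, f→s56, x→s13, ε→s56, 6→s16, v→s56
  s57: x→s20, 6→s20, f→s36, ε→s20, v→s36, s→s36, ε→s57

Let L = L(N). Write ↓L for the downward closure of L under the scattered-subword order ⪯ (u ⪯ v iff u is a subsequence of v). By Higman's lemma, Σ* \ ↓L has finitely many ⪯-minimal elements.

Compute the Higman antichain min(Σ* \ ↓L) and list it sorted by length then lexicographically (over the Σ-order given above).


Antichain: [xs, v6xv, ss6xf].

|Q|=58, |F|=34, |δ|=255 (52 ε).
min D↑ (28 st, q0=0, F={8}): 0:s→1,6→0,v→2,x→3,f→0 1:s→4,6→1,v→5,x→3,f→1 2:s→5,6→6,v→2,x→7,f→2 3:s→8,6→3,v→7,x→3,f→3 4:s→4,6→9,v→10,x→11,f→4 5:s→10,6→12,v→5,x→7,f→5 6:s→12,6→6,v→6,x→13,f→6 7:s→8,6→14,v→7,x→7,f→7 8:s→8,6→8,v→8,x→8,f→8 9:s→9,6→9,v→15,x→16,f→9 10:s→10,6→17,v→10,x→18,f→10 11:s→8,6→19,v→18,x→11,f→11 12:s→20,6→12,v→12,x→13,f→12 13:s→8,6→13,v→8,x→13,f→13 14:s→8,6→14,v→14,x→13,f→14 15:s→15,6→17,v→15,x→21,f→15 16:s→8,6→16,v→21,x→16,f→8 17:s→17,6→17,v→17,x→22,f→17 18:s→8,6→23,v→18,x→18,f→18 19:s→8,6→19,v→24,x→16,f→19 20:s→20,6→17,v→20,x→25,f→20 21:s→8,6→26,v→21,x→21,f→8 22:s→8,6→22,v→8,x→22,f→8 23:s→8,6→23,v→23,x→22,f→23 24:s→8,6→23,v→24,x→21,f→24 25:s→8,6→27,v→8,x→25,f→25 26:s→8,6→26,v→26,x→22,f→8 27:s→8,6→27,v→8,x→22,f→27 (ε-aug+det+¬).
'xs': run [50, 32, 3] end={s36,s40,s9} rej; 2/2 deletions ∈↓L.
'v6xv': N↓-sim [50, 41, 30, 12, 3] end={s25,s36,s9} ∉↓L; 4/4 deletions ∈↓L.
'ss6xf': N↓-sim [50, 45, 36, 29, 15, 2] end={s36,s9} rej; 5/5 del acc.
3 words, ⪯-incomp.


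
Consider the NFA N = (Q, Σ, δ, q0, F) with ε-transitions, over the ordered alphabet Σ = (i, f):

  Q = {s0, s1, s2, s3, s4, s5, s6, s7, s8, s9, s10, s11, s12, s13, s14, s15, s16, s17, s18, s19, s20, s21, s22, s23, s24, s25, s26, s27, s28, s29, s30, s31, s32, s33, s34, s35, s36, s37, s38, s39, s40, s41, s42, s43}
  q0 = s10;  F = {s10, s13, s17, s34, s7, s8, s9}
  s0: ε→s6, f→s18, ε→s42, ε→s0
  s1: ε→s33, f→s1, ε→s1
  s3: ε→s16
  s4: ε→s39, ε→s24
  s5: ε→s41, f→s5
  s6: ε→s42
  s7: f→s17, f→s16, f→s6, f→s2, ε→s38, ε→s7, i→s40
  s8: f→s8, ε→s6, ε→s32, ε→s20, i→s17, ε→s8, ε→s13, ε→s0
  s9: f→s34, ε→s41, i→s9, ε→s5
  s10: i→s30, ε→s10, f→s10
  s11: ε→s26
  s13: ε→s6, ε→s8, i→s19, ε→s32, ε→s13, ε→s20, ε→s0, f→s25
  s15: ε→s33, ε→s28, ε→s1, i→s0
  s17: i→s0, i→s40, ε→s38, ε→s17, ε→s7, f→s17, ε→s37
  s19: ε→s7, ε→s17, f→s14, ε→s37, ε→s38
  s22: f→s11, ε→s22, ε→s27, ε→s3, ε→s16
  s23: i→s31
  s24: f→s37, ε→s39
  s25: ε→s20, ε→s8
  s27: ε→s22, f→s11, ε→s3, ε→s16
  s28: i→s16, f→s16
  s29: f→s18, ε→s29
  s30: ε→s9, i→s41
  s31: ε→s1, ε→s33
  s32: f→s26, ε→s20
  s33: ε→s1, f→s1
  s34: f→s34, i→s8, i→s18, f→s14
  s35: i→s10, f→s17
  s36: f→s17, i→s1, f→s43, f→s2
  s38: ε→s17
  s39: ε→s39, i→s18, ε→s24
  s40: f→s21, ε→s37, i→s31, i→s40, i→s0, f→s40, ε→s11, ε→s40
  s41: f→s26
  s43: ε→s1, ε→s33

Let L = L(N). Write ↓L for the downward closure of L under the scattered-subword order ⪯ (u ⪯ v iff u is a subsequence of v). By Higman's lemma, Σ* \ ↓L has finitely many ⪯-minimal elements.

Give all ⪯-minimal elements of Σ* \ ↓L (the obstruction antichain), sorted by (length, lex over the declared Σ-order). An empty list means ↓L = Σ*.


A = [ifiii].

|Q|=44, |F|=7, |δ|=111 (63 ε).
min D↑ (6 st, q0=0, F={5}): 0:i→1,f→0 1:i→1,f→2 2:i→3,f→2 3:i→4,f→3 4:i→5,f→4 5:i→5,f→5 (ε-aug+det+¬).
'ifiii': run [30, 29, 27, 24, 19, 12] end={s0,s1,s11,s18,s21,s26,s31,s33,s37,s40,s42,s6} ∉↓L; 5/5 single-dels accept.
1 obstructions.


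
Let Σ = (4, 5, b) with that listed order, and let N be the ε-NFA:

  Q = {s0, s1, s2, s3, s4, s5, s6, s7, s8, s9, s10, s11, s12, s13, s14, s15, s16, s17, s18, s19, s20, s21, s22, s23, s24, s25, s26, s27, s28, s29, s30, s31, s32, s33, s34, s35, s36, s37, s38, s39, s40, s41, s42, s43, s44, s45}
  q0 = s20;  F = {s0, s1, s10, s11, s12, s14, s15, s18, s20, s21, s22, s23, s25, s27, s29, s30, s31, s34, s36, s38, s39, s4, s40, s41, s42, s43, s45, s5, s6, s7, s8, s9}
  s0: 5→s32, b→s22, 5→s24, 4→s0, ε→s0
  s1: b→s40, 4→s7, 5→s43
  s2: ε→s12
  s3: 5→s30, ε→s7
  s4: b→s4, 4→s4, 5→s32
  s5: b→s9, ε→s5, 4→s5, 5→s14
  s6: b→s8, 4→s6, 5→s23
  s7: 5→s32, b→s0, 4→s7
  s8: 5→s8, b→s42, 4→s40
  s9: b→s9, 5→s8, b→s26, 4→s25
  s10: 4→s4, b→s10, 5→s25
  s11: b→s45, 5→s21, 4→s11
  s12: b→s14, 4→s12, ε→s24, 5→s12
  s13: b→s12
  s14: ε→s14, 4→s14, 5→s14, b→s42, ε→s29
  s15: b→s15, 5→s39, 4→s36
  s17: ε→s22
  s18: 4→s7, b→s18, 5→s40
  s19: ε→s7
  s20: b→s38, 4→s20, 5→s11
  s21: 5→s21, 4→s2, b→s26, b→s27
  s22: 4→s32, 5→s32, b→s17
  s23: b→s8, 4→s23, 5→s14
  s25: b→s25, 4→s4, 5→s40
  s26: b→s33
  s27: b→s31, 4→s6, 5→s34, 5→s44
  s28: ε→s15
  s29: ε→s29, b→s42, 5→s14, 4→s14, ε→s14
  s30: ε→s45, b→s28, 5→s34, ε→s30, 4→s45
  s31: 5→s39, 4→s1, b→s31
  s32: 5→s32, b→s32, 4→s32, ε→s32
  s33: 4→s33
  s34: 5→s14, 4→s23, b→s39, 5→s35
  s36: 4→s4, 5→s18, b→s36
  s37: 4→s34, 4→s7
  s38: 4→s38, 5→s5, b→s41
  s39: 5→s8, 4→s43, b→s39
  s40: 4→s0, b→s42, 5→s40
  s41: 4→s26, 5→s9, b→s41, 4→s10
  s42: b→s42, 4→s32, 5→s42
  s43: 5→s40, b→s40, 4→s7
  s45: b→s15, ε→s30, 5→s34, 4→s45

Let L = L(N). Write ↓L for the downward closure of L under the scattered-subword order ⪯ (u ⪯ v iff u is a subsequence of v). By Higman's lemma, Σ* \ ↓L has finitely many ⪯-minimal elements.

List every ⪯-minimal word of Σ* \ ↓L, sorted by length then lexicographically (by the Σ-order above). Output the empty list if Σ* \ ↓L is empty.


min(Σ*\↓L) = [b55b4, bb445, 554bb4].

|Q|=46, |F|=32, |δ|=127 (16 ε).
min D↑ (31 st, q0=0, F={26}): 0:4→0,5→1,b→2 1:4→1,5→3,b→4 2:4→2,5→5,b→6 3:4→7,5→3,b→8 4:4→4,5→9,b→10 5:4→5,5→11,b→12 6:4→13,5→12,b→6 7:4→7,5→7,b→11 8:4→14,5→9,b→15 9:4→16,5→11,b→17 10:4→18,5→17,b→10 11:4→11,5→11,b→19 12:4→20,5→21,b→12 13:4→22,5→20,b→13 14:4→14,5→16,b→21 15:4→23,5→17,b→15 16:4→16,5→11,b→21 17:4→24,5→21,b→17 18:4→22,5→25,b→18 19:4→26,5→19,b→19 20:4→22,5→27,b→20 21:4→27,5→21,b→19 22:4→22,5→26,b→22 23:4→28,5→24,b→27 24:4→28,5→27,b→27 25:4→28,5→27,b→25 26:4→26,5→26,b→26 27:4→29,5→27,b→19 28:4→28,5→26,b→29 29:4→29,5→26,b→30 30:4→26,5→26,b→30.
'b55b4': run [41, 36, 24, 11, 4, 1] end={s32} ∉↓L; 5/5 del acc.
'bb445': N↓-sim [41, 36, 24, 17, 8, 2] end={s24,s32} ∉↓L; 5/5 deletions ∈↓L.
'554bb4': |S_i|=[41, 37, 27, 18, 10, 4, 1] end={s32} rej; 6/6 deletions ∈↓L.
3 words, ⪯-incomp.


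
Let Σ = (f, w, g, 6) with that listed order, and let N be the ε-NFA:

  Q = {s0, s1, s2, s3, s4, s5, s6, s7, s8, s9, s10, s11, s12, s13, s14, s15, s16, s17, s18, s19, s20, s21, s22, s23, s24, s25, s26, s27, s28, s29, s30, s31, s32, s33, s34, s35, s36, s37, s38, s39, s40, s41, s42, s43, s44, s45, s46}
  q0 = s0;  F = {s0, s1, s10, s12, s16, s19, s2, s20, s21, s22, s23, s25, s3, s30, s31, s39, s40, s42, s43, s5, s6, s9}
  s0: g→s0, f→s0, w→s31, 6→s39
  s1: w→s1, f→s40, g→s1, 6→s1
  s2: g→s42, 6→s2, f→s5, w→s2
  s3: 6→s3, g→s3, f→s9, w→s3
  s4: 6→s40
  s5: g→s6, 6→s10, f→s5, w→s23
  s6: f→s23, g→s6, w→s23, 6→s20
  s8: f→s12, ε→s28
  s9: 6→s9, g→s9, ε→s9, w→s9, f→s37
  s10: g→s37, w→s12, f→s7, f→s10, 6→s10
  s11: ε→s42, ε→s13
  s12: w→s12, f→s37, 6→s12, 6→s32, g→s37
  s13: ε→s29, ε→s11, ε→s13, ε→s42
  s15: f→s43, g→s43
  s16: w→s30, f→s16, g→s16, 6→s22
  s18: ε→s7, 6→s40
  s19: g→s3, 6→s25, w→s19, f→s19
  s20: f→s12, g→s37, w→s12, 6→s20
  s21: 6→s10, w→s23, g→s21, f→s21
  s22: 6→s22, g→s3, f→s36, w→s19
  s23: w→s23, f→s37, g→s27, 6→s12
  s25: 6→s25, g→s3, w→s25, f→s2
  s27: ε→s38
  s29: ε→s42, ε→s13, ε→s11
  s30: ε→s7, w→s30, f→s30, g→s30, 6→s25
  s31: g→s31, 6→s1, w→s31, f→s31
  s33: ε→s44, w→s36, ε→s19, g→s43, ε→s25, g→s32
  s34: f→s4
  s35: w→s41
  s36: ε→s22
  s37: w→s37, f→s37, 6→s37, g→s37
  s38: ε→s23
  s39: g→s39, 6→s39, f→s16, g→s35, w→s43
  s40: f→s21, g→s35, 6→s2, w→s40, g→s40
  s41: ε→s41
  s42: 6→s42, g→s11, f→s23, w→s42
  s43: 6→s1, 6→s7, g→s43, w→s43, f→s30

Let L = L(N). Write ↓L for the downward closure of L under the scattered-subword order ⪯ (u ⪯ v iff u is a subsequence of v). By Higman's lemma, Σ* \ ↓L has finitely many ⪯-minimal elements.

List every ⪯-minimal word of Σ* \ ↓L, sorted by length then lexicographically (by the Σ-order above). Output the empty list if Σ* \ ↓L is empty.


|Q|=47, |F|=22, |δ|=127 (20 ε).
min D↑ (23 st, q0=0, F={19}): 0:f→0,w→1,g→0,6→2 1:f→1,w→1,g→1,6→3 2:f→4,w→5,g→2,6→2 3:f→6,w→3,g→3,6→3 4:f→4,w→7,g→4,6→8 5:f→7,w→5,g→5,6→3 6:f→9,w→6,g→6,6→10 7:f→7,w→7,g→7,6→11 8:f→8,w→12,g→13,6→8 9:f→9,w→14,g→9,6→15 10:f→16,w→10,g→17,6→10 11:f→10,w→11,g→13,6→11 12:f→12,w→12,g→13,6→11 13:f→18,w→13,g→13,6→13 14:f→19,w→14,g→14,6→20 15:f→15,w→20,g→19,6→15 16:f→16,w→14,g→21,6→15 17:f→14,w→17,g→17,6→17 18:f→19,w→18,g→18,6→18 19:f→19,w→19,g→19,6→19 20:f→19,w→20,g→19,6→20 21:f→14,w→14,g→21,6→22 22:f→20,w→20,g→19,6→22.
'w6ffwf': |S_i|=[33, 28, 24, 21, 12, 6, 1] end={s37} rej; 6/6 del acc.
'w6ff6g': |S_i|=[33, 28, 24, 21, 12, 6, 1] end={s37} — reject; 6/6 del acc.
'6f6gff': N↓-sim [33, 31, 28, 22, 14, 7, 1] end={s37} ∉↓L; 6/6 deletions ∈↓L.
3 minimals (antichain).

Antichain: [w6ffwf, w6ff6g, 6f6gff].


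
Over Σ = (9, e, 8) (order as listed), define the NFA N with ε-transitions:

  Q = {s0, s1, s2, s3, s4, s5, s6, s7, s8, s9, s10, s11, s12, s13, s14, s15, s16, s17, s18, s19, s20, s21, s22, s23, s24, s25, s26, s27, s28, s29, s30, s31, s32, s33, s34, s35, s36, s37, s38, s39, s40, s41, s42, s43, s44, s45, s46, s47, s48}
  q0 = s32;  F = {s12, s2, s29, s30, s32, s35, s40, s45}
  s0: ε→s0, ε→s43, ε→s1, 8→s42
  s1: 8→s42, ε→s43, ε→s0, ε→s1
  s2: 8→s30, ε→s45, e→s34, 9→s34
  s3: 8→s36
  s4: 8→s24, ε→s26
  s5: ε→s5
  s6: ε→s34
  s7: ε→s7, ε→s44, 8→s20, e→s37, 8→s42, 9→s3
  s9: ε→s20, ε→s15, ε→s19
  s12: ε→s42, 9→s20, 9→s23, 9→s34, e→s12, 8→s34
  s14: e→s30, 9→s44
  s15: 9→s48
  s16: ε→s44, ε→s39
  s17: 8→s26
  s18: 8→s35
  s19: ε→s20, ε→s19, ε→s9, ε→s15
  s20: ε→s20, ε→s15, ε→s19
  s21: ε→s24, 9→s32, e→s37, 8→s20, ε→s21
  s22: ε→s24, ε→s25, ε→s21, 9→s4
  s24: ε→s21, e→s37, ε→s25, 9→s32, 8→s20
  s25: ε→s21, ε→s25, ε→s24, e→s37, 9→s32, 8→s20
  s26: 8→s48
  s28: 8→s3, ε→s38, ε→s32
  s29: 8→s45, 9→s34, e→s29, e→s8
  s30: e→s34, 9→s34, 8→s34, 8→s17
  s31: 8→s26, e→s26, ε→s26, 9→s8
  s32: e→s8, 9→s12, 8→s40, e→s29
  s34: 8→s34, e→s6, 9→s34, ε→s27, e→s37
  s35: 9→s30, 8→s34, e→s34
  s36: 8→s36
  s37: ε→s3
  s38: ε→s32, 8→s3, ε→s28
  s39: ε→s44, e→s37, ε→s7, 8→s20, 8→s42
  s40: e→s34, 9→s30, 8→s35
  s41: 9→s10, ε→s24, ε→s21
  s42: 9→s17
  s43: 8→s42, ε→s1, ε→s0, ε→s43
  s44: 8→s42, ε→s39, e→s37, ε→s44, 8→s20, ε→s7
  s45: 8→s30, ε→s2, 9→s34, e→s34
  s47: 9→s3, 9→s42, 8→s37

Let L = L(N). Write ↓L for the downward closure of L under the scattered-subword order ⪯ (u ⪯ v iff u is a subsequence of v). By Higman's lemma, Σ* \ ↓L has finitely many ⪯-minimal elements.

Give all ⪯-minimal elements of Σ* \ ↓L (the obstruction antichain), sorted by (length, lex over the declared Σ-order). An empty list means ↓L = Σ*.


A = [99, 98, e9, 8e, 888].

|Q|=49, |F|=8, |δ|=128 (53 ε).
min D↑ (8 st, q0=0, F={4}): 0:9→1,e→2,8→3 1:9→4,e→1,8→4 2:9→4,e→2,8→5 3:9→6,e→4,8→7 4:9→4,e→4,8→4 5:9→4,e→4,8→6 6:9→4,e→4,8→4 7:9→6,e→4,8→4 (ε-aug+det+¬).
'99': run [24, 17, 14] end={s15,s17,s19,s20,s23,s26,s27,s3,s34,s36,s37,s48,…} ∉↓L; 2/2 single-dels accept.
'98': N↓-sim [24, 17, 9] end={s17,s26,s27,s3,s34,s36,s37,s48,s6} rej; 2/2 deletions ∈↓L.
'e9': N↓-sim [24, 21, 14] end={s15,s17,s19,s20,s23,s26,s27,s3,s34,s36,s37,s48,…} rej; 2/2 single-dels accept.
'8e': N↓-sim [24, 14, 6] end={s27,s3,s34,s36,s37,s6} ∉↓L; 2/2 single-dels accept.
'888': run [24, 14, 11, 9] end={s17,s26,s27,s3,s34,s36,s37,s48,s6} rej; 3/3 deletions ∈↓L.
5 minimals (antichain).


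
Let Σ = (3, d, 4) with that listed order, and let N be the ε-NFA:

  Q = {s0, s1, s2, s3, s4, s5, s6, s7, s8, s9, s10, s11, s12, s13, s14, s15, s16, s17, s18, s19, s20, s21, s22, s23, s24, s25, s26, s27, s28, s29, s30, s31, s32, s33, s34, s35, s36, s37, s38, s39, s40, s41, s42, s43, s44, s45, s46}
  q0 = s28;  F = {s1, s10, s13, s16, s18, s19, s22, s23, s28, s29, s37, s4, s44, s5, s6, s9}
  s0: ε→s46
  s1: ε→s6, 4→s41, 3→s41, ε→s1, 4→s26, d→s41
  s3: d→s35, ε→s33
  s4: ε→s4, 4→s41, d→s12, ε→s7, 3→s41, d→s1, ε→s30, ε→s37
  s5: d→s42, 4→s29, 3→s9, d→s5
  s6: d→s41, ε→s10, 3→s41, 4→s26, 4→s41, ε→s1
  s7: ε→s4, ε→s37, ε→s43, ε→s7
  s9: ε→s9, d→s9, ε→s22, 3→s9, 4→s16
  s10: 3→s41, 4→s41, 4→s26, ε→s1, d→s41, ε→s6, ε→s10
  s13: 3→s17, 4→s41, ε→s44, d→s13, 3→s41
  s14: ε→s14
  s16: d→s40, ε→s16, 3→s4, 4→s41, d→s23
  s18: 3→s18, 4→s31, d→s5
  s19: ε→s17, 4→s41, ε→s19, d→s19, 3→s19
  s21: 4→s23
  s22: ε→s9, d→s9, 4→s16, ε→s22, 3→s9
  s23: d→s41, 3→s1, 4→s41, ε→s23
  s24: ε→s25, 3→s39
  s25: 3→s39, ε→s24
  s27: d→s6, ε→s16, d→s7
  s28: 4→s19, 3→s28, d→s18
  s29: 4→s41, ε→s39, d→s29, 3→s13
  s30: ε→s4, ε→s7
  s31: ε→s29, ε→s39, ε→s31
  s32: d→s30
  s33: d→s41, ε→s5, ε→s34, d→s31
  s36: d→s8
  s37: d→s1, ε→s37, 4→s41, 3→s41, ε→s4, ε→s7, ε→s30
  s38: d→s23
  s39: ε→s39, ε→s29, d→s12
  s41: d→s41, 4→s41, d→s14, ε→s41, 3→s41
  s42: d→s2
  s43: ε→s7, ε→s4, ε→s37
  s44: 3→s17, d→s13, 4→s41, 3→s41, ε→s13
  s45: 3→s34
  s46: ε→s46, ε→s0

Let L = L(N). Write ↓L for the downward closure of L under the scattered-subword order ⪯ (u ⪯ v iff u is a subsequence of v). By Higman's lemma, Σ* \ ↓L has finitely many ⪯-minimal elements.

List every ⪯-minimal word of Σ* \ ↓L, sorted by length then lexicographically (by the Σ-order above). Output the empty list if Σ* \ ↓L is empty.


|Q|=47, |F|=16, |δ|=125 (51 ε).
min D↑ (12 st, q0=0, F={5}): 0:3→0,d→1,4→2 1:3→1,d→3,4→4 2:3→2,d→2,4→5 3:3→6,d→3,4→4 4:3→7,d→4,4→5 5:3→5,d→5,4→5 6:3→6,d→6,4→8 7:3→5,d→7,4→5 8:3→9,d→10,4→5 9:3→5,d→11,4→5 10:3→11,d→5,4→5 11:3→5,d→5,4→5.
'44': |S_i|=[29, 22, 3] end={s14,s26,s41} ∉↓L; 2/2 single-dels accept.
'd433': N↓-sim [29, 28, 21, 15, 3] end={s14,s17,s41} rej; 4/4 del acc.
'dd34dd': run [29, 28, 26, 21, 15, 9, 2] end={s14,s41} — reject; 6/6 deletions ∈↓L.
3 words, ⪯-incomp.

A = [44, d433, dd34dd].
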